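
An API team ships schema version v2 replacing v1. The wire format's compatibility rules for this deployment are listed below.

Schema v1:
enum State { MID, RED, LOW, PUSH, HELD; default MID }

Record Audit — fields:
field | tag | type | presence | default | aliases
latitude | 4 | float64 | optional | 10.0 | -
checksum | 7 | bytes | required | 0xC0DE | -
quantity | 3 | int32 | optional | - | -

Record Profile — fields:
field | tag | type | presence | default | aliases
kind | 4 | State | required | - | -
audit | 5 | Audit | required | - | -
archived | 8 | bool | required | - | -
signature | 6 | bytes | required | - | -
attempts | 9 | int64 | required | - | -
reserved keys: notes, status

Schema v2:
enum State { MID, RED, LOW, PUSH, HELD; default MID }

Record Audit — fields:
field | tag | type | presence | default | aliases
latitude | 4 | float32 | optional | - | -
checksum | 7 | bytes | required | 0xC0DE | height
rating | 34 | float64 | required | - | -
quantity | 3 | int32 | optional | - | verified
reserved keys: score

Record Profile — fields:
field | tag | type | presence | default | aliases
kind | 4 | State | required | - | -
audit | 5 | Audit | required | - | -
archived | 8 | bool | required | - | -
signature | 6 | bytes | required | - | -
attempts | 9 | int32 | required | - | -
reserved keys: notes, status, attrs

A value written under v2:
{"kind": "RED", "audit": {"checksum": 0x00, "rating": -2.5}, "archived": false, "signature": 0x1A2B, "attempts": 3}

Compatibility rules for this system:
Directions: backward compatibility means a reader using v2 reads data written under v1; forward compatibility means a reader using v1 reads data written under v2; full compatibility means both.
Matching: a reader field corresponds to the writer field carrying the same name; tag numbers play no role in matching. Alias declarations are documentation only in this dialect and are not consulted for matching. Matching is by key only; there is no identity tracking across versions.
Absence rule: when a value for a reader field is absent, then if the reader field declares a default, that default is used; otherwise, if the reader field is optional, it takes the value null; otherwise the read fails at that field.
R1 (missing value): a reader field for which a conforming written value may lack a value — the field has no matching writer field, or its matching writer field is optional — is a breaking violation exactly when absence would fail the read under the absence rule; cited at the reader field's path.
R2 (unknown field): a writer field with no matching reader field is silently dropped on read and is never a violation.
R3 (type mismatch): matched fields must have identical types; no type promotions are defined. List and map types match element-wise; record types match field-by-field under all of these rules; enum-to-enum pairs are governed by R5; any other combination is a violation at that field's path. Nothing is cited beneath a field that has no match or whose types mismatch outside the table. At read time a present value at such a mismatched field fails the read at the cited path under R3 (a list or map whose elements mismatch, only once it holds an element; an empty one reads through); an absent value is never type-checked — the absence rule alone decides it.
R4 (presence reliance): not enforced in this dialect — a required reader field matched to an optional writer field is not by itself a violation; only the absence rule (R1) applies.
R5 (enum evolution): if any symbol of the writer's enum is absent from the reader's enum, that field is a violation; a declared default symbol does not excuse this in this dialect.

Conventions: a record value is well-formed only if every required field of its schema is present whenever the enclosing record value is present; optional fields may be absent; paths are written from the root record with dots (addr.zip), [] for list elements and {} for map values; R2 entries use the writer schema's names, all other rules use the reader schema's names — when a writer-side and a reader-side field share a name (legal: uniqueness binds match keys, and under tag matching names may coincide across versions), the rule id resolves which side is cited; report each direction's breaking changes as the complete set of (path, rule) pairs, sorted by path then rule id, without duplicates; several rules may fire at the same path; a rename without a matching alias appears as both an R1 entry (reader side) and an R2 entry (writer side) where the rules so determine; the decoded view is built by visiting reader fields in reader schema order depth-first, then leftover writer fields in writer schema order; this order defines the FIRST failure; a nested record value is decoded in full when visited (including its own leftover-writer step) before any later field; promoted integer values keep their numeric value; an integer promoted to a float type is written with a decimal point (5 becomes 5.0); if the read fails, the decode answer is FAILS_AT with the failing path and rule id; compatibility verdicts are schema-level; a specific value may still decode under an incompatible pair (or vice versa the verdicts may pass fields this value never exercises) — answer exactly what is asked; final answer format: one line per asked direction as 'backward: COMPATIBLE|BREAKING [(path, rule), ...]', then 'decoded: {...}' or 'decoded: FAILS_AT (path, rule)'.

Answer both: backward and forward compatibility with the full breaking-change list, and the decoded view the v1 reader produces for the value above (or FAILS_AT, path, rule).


backward: BREAKING [(attempts, R3), (audit.latitude, R3), (audit.rating, R1)]; forward: BREAKING [(attempts, R3), (audit.latitude, R3)]; decoded: FAILS_AT (attempts, R3)

arrows below run writer -> reader for Profile
backward pass over Profile, reader schema v2, writer schema v1:
  kind: paired with writer kind (State -> State; writer required)
  audit: paired with writer audit (Audit -> Audit; writer required)
  archived: paired with writer archived (bool -> bool; writer required)
  signature: paired with writer signature (bytes -> bytes; writer required)
  attempts: paired with writer attempts (int64 -> int32; writer required)
  audit.latitude: paired with writer audit.latitude (float64 -> float32; writer optional)
  audit.checksum: paired with writer audit.checksum (bytes -> bytes; writer required)
  audit.rating: no writer match
  audit.quantity: paired with writer audit.quantity (int32 -> int32; writer optional)
  R3 fires at attempts
  R3 fires at audit.latitude
  R1 fires at audit.rating
  backward on Profile therefore BREAKING (3)
forward pass over Profile, reader schema v1, writer schema v2:
  kind: paired with writer kind (State -> State; writer required)
  audit: paired with writer audit (Audit -> Audit; writer required)
  archived: paired with writer archived (bool -> bool; writer required)
  signature: paired with writer signature (bytes -> bytes; writer required)
  attempts: paired with writer attempts (int32 -> int64; writer required)
  audit.latitude: paired with writer audit.latitude (float32 -> float64; writer optional)
  audit.checksum: paired with writer audit.checksum (bytes -> bytes; writer required)
  audit.quantity: paired with writer audit.quantity (int32 -> int32; writer optional)
  audit.rating (writer side), unknown to reader
  R3 fires at attempts
  R3 fires at audit.latitude
  forward on Profile therefore BREAKING (2)
decoding the Profile value with the v1 reader:
  kind := "RED"
  audit.latitude := 10.0 (absent -> default)
  audit.checksum := 0x00
  audit.quantity := null (absent, optional -> null)
  writer audit.rating: unknown -> dropped
  archived := false
  signature := 0x1A2B
  read fails at attempts under R3
  => FAILS_AT (attempts, R3)


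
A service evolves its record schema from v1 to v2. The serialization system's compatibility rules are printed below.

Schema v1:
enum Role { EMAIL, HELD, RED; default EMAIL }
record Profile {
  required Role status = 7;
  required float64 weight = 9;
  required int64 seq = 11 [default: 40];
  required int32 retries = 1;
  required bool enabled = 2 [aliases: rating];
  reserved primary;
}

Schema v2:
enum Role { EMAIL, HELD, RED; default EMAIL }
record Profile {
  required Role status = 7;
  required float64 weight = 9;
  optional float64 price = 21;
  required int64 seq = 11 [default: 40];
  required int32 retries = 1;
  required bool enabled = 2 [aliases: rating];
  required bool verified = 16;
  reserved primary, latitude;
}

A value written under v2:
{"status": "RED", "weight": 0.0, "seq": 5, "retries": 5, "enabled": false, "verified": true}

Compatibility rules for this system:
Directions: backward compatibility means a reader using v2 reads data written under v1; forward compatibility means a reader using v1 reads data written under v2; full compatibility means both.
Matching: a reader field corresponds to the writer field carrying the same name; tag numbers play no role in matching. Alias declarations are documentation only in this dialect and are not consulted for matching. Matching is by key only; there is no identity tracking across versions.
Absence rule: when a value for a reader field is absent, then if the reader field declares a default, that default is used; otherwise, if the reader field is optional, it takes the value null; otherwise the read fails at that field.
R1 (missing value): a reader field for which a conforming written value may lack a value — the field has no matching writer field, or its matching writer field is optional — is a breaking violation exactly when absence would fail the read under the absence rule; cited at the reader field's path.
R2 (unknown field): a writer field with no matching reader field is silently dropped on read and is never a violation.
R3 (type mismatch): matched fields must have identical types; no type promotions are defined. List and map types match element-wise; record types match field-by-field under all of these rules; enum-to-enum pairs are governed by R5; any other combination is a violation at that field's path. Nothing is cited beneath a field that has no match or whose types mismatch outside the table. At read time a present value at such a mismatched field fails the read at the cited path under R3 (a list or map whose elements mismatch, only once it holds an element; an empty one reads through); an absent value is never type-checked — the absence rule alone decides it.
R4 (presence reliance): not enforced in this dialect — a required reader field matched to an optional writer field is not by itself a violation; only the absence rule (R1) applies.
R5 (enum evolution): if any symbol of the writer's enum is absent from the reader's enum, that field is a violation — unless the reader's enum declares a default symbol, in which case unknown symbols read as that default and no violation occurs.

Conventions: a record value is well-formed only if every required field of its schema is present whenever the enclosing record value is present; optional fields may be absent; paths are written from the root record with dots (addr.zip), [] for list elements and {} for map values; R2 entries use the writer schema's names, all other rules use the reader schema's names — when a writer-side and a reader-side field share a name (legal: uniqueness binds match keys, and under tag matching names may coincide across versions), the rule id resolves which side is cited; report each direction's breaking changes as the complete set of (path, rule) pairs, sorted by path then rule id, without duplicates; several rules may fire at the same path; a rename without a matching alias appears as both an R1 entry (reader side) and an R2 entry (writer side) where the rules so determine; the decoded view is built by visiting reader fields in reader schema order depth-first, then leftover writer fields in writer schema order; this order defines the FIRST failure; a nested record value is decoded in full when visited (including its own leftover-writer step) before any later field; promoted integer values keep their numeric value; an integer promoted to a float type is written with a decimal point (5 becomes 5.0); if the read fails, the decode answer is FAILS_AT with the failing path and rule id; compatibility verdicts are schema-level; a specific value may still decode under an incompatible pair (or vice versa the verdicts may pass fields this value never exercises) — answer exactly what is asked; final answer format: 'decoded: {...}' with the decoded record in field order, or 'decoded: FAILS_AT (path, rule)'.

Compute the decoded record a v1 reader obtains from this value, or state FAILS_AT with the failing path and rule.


decoded: {"status": "RED", "weight": 0.0, "seq": 5, "retries": 5, "enabled": false}

the writer's type comes first in each Profile pair
migrating the Profile value to v1:
  status := "RED"
  weight := 0.0
  seq := 5
  retries := 5
  enabled := false
  writer verified: unknown -> dropped
  => decoded: {"status": "RED", "weight": 0.0, "seq": 5, "retries": 5, "enabled": false}
the other Profile changes do not affect what is asked:
  added field verified to record Profile: required bool, tag 16 (in v2 it sits last) -> changes Profile's schema-level verdicts only — the decode of this value is the same
  added field price to record Profile: optional float64, tag 21 (in v2 it sits immediately before seq) -> fires no rule on Profile under this dialect and leaves the result unchanged


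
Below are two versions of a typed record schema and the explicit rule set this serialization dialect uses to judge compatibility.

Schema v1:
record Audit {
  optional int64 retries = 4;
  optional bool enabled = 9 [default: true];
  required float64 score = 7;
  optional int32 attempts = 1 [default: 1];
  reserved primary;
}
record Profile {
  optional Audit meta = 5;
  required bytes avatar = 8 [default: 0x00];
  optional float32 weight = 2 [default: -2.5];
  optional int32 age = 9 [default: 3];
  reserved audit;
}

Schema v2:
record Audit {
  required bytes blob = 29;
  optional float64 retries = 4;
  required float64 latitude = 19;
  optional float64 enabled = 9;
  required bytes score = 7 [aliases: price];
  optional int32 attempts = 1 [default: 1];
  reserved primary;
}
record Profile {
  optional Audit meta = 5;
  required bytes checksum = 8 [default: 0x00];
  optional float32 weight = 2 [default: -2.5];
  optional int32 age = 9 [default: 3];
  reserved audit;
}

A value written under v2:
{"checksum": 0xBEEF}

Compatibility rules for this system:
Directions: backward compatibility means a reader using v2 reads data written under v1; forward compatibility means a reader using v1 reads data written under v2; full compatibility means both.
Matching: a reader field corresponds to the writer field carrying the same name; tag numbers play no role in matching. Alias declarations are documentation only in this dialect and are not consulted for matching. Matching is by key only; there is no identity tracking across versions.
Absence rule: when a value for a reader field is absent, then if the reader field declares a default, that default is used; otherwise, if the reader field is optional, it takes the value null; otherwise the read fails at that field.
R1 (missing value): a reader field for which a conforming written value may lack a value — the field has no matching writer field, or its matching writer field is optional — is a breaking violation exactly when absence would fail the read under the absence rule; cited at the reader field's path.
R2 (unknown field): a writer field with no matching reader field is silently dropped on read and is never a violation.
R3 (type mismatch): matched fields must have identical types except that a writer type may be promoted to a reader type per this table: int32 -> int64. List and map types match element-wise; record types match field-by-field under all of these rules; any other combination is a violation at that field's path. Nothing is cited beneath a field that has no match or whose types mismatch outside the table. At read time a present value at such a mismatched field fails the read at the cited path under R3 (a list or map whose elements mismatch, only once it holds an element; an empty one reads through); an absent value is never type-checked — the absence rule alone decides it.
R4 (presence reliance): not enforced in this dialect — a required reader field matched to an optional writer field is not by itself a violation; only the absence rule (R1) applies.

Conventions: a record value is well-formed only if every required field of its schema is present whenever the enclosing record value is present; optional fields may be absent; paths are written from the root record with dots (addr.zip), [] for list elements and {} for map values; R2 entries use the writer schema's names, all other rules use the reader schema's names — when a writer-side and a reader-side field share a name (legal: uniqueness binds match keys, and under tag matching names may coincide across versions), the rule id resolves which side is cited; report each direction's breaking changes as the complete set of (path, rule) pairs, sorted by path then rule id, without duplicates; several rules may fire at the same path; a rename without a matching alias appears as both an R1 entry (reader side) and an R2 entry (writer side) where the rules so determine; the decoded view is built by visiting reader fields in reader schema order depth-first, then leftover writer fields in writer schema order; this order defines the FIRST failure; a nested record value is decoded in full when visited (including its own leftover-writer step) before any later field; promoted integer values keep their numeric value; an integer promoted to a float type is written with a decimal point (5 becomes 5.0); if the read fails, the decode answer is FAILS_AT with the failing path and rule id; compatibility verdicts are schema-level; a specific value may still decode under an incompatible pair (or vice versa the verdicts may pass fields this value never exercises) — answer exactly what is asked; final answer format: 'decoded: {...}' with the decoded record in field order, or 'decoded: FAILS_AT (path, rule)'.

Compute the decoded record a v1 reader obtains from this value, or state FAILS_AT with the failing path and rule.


the writer's type comes first in each Profile pair
decode (reader v1):
  meta := null (absent, optional -> null)
  avatar := 0x00 (absent -> default)
  weight := -2.5 (absent -> default)
  age := 3 (absent -> default)
  writer checksum: unknown -> dropped
  => decoded: {"meta": null, "avatar": 0x00, "weight": -2.5, "age": 3}
checking off the Profile differences that do not matter here:
  added field latitude to record Audit: required float64, tag 19 (in v2 it sits immediately before enabled) -> affects the rule determinations only; this particular Profile value decodes identically
  field score in record Audit: type float64 changed to bytes -> affects the rule determinations only; this particular Profile value decodes identically
  field retries in record Audit: type int64 changed to float64 -> affects the rule determinations only; this particular Profile value decodes identically
  added field blob to record Audit: required bytes, tag 29 (in v2 it sits immediately before retries) -> affects the rule determinations only; this particular Profile value decodes identically
  field enabled in record Audit: type bool changed to float64 (its default is dropped) -> affects the rule determinations only; this particular Profile value decodes identically

decoded: {"meta": null, "avatar": 0x00, "weight": -2.5, "age": 3}


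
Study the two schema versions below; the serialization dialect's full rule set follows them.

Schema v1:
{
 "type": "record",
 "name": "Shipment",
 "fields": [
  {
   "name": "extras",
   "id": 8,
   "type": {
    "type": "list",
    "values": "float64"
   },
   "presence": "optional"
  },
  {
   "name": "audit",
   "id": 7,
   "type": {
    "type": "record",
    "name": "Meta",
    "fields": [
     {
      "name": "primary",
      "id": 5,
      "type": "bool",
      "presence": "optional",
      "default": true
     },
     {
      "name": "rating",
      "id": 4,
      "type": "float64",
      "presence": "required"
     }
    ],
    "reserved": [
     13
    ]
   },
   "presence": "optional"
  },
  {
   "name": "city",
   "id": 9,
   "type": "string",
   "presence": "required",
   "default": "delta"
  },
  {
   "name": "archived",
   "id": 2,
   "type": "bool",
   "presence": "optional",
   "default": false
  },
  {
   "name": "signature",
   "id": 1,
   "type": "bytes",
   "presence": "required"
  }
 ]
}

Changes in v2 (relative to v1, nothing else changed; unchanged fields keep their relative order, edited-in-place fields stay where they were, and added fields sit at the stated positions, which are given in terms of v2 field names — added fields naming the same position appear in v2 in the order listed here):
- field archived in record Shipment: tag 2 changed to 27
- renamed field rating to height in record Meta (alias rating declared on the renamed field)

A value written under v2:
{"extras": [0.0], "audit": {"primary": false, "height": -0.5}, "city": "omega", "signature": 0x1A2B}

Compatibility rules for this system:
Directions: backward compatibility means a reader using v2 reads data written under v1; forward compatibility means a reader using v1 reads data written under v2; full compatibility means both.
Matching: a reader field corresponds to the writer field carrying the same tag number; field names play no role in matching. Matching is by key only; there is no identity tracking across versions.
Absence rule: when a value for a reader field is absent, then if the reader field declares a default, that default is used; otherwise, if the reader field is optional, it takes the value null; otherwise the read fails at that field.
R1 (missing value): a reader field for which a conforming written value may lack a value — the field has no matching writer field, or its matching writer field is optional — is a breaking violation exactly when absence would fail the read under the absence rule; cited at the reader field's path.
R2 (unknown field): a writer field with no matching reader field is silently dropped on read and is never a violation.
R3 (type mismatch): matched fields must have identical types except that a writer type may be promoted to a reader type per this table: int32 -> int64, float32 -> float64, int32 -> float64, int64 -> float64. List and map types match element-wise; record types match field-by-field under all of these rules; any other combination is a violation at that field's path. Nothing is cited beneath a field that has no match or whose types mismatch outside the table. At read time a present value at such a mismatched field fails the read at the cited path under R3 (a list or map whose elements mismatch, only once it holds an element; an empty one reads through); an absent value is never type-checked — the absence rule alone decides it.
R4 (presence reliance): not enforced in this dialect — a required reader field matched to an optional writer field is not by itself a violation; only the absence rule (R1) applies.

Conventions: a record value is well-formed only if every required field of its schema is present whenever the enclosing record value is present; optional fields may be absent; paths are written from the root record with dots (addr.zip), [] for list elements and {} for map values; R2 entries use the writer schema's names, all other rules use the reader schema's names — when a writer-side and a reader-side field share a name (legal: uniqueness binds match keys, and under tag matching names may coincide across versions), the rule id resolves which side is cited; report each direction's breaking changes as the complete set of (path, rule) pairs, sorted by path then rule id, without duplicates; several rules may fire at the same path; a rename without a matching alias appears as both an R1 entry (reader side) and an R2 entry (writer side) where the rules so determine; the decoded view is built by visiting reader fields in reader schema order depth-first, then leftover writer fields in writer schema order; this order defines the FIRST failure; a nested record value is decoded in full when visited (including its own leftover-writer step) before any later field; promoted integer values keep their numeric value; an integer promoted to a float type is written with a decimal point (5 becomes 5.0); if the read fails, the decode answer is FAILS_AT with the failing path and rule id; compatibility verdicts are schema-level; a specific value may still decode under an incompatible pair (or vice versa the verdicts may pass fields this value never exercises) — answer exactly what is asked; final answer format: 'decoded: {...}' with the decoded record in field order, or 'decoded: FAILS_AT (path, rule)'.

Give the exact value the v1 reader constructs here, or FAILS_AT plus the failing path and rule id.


arrows below run writer -> reader for Shipment
migrating the Shipment value to v1:
  extras := [0.0]
  audit.primary := false
  audit.rating := -0.5 (from writer height)
  city := "omega"
  archived := false (no value, default fills)
  signature := 0x1A2B
  => decoded: {"extras": [0.0], "audit": {"primary": false, "rating": -0.5}, "city": "omega", "archived": false, "signature": 0x1A2B}
the rest of the Shipment diff is inert for this question:
  field archived in record Shipment: tag 2 changed to 27 -> no rule fires on it and the decoded Shipment view is identical with or without it
  renamed field rating to height in record Meta (alias rating declared on the renamed field) -> no rule fires on it and the decoded Shipment view is identical with or without it

decoded: {"extras": [0.0], "audit": {"primary": false, "rating": -0.5}, "city": "omega", "archived": false, "signature": 0x1A2B}


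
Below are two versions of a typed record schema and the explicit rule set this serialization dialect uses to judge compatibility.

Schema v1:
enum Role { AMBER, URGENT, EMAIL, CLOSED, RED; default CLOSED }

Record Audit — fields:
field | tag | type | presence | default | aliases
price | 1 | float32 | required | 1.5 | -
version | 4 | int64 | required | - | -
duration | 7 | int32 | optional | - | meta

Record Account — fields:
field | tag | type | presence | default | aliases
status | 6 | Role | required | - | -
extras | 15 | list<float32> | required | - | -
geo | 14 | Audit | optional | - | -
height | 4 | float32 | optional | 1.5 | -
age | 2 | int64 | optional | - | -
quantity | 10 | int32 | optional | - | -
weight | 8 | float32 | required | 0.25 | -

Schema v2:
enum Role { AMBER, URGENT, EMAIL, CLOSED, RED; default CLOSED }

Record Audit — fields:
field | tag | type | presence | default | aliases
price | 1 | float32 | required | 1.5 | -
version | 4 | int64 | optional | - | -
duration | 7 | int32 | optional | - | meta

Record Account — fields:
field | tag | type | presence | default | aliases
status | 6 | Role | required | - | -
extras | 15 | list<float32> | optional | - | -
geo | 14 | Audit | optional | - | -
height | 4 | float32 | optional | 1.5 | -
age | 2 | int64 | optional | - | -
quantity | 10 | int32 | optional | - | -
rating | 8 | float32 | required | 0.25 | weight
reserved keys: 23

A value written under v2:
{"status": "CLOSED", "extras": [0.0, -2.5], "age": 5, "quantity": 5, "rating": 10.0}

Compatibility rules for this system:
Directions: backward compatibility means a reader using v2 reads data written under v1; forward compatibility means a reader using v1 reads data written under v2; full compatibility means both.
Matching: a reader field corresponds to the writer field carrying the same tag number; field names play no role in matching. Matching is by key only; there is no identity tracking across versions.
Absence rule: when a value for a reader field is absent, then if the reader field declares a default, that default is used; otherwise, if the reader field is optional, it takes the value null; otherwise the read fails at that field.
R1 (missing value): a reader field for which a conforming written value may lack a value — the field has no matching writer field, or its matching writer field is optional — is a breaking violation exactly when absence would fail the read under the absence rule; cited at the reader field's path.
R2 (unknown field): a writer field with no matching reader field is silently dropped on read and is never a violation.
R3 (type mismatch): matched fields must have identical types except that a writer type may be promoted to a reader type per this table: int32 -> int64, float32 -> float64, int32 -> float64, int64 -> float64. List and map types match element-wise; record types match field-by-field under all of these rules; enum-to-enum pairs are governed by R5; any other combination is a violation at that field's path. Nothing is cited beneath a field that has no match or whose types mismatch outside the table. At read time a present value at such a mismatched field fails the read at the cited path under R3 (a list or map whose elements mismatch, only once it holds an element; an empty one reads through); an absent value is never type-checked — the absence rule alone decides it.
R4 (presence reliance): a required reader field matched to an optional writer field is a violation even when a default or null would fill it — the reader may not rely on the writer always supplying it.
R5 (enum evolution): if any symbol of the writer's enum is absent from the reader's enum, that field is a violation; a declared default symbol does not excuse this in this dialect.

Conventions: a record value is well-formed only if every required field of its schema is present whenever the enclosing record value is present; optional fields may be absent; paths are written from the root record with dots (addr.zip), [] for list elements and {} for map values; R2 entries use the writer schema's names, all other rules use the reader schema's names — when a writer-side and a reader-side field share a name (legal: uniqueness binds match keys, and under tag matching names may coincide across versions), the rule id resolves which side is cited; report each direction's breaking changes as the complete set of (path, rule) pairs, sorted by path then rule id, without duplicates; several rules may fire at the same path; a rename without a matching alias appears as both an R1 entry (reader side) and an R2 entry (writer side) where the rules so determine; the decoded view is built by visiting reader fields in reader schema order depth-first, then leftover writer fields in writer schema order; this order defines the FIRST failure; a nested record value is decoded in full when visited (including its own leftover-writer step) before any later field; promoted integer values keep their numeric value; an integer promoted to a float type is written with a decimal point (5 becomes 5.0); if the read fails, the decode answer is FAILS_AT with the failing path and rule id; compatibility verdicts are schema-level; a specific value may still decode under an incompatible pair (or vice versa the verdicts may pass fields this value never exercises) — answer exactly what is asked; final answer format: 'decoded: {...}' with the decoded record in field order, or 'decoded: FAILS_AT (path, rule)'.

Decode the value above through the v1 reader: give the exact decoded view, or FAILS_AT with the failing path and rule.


each type pair in Account: writer, then reader
decoding the Account value with the v1 reader:
  status := "CLOSED"
  extras := [0.0, -2.5]
  geo := null (absent, optional -> null)
  height := 1.5 (absent -> default)
  age := 5
  quantity := 5
  weight := 10.0 (from writer rating)
  => decoded: {"status": "CLOSED", "extras": [0.0, -2.5], "geo": null, "height": 1.5, "age": 5, "quantity": 5, "weight": 10.0}
the rest of the Account diff is inert for this question:
  field version in record Audit: required changed to optional -> matters for Account compatibility verdicts, not for this value's decode
  field extras in record Account: required changed to optional -> matters for Account compatibility verdicts, not for this value's decode
  renamed field weight to rating in record Account (alias weight declared on the renamed field) -> triggers nothing under the printed rules; the Account answer is the same either way

decoded: {"status": "CLOSED", "extras": [0.0, -2.5], "geo": null, "height": 1.5, "age": 5, "quantity": 5, "weight": 10.0}


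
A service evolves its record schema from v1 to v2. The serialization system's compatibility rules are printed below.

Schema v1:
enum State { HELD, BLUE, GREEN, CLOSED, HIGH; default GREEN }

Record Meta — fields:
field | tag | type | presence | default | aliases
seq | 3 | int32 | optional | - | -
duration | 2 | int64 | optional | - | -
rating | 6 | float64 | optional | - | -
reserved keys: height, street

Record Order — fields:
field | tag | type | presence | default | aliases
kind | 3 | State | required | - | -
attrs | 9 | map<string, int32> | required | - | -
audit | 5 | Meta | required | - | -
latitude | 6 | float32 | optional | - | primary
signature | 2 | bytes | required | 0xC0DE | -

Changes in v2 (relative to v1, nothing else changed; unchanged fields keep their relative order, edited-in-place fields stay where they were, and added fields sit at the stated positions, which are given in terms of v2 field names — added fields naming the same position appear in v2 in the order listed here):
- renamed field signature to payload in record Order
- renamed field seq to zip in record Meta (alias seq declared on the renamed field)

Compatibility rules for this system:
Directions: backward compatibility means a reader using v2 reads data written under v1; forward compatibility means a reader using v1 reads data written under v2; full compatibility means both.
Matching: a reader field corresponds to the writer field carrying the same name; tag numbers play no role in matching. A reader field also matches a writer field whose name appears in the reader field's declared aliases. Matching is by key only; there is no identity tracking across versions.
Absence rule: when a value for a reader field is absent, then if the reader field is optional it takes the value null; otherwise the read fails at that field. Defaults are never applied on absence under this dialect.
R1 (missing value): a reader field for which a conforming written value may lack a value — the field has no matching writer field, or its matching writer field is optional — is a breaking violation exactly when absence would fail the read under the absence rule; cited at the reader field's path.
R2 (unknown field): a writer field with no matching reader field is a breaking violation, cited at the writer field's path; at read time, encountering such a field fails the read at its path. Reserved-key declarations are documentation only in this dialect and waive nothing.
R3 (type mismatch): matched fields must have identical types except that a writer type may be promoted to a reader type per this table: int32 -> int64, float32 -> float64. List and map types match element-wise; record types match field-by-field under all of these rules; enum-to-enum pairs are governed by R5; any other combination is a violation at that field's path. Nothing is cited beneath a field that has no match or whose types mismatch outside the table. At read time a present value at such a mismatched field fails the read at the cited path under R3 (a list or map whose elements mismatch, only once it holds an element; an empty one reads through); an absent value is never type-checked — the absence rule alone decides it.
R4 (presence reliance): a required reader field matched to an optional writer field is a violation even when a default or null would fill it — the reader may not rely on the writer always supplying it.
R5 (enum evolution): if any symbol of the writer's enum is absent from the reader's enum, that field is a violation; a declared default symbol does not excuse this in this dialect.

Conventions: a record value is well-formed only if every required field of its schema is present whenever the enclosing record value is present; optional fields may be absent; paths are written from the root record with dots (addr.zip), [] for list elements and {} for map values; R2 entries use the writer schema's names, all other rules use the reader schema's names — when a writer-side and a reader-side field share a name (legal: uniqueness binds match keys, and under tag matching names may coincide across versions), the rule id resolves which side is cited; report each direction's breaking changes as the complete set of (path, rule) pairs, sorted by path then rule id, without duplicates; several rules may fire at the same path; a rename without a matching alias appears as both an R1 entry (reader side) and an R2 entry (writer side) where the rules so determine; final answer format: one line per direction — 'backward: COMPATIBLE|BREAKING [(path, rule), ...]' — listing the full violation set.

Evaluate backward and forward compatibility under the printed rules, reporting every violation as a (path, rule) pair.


backward: BREAKING [(payload, R1), (signature, R2)]; forward: BREAKING [(audit.zip, R2), (payload, R2), (signature, R1)]

the writer's type comes first in each Order pair
checking backward for Order: reader v2 against writer v1:
  State -> State, writer required: kind aligns to kind
  map<string, int32> -> map<string, int32>, writer required: attrs aligns to attrs
  Meta -> Meta, writer required: audit aligns to audit
  float32 -> float32, writer optional: latitude aligns to latitude
  payload: no writer match
  leftover writer field: signature
  int32 -> int32, writer optional: audit.zip aligns to audit.seq
  int64 -> int64, writer optional: audit.duration aligns to audit.duration
  float64 -> float64, writer optional: audit.rating aligns to audit.rating
  R1 fires at payload
  R2 fires at signature
  backward on Order therefore BREAKING (2)
checking forward for Order: reader v1 against writer v2:
  State -> State, writer required: kind aligns to kind
  map<string, int32> -> map<string, int32>, writer required: attrs aligns to attrs
  Meta -> Meta, writer required: audit aligns to audit
  float32 -> float32, writer optional: latitude aligns to latitude
  signature: no writer match
  leftover writer field: payload
  audit.seq: no writer match
  int64 -> int64, writer optional: audit.duration aligns to audit.duration
  float64 -> float64, writer optional: audit.rating aligns to audit.rating
  leftover writer field: audit.zip
  R2 fires at audit.zip
  R2 fires at payload
  R1 fires at signature
  forward on Order therefore BREAKING (3)


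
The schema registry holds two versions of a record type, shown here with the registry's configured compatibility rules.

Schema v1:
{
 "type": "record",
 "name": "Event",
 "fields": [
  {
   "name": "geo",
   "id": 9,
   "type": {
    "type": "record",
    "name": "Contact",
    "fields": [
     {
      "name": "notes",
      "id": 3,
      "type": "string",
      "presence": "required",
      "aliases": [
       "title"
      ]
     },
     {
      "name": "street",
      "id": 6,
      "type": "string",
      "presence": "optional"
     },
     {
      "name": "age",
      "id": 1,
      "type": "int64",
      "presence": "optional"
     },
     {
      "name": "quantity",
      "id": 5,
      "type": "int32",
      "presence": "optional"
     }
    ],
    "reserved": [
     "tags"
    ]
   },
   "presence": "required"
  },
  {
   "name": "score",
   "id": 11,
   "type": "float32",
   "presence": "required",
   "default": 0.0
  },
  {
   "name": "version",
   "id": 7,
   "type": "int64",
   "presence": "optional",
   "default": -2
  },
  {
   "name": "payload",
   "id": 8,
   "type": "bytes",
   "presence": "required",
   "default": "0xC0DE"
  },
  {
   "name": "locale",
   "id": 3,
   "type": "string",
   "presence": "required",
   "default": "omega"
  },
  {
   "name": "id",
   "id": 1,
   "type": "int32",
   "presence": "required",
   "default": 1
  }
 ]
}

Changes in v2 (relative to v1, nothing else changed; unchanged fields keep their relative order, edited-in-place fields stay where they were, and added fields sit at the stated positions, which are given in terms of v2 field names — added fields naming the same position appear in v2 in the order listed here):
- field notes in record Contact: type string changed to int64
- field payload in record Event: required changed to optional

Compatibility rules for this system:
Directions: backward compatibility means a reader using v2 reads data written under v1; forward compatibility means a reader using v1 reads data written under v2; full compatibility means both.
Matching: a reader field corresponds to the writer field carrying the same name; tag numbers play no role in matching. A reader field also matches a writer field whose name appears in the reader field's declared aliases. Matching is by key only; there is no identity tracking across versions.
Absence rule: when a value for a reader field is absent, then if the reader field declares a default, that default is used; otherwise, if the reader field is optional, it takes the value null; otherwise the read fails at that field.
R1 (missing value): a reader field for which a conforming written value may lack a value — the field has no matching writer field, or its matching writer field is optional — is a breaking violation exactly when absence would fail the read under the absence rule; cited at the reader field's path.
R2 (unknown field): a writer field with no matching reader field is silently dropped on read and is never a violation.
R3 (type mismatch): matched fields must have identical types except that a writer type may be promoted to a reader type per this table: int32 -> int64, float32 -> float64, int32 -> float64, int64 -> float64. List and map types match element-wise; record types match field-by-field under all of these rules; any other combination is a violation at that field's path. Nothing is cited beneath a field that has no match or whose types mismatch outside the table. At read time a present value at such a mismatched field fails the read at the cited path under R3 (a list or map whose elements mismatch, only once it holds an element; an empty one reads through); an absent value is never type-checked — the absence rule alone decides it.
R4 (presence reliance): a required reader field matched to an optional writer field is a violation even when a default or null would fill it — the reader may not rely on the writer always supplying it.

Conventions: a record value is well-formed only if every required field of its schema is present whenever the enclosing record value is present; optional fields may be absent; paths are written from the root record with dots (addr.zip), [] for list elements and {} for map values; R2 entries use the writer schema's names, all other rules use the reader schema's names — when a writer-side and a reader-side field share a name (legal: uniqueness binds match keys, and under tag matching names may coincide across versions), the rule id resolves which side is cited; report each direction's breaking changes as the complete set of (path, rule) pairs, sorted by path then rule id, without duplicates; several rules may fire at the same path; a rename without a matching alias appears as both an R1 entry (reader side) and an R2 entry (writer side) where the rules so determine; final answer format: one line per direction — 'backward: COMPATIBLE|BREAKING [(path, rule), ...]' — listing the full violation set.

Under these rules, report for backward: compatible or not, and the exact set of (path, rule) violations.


backward: BREAKING [(geo.notes, R3)]

arrows below run writer -> reader for Event
backward on Event — v2 reading data written by v1:
  geo: paired with writer geo (Contact -> Contact; writer required)
  score: paired with writer score (float32 -> float32; writer required)
  version: paired with writer version (int64 -> int64; writer optional)
  payload: paired with writer payload (bytes -> bytes; writer required)
  locale: paired with writer locale (string -> string; writer required)
  id: paired with writer id (int32 -> int32; writer required)
  geo.notes: paired with writer geo.notes (string -> int64; writer required)
  geo.street: paired with writer geo.street (string -> string; writer optional)
  geo.age: paired with writer geo.age (int64 -> int64; writer optional)
  geo.quantity: paired with writer geo.quantity (int32 -> int32; writer optional)
  R3 fires at geo.notes
  backward on Event therefore BREAKING (1)
remaining Event differences; none change what is asked:
  field payload in record Event: required changed to optional -> fires only in the forward direction of Event, which is not asked here
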